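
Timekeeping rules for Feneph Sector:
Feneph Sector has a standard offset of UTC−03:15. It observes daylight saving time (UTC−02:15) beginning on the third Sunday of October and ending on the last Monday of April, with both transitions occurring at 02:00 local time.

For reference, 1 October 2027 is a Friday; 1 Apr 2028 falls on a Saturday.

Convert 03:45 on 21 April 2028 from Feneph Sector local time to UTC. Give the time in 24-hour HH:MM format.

06:00

1 October 2027 is a Friday, so the first Sunday is October 3 and the third is October 17.
1 April 2028 is a Saturday, so Mondays fall on 3, 10, 17, 24; the last is April 24.
21 April 2028 lies within the daylight-saving period (17 October 2027 – 24 April 2028), so Feneph Sector is on daylight time, UTC−02:15.
03:45 local + 2h15m = 06:00 UTC.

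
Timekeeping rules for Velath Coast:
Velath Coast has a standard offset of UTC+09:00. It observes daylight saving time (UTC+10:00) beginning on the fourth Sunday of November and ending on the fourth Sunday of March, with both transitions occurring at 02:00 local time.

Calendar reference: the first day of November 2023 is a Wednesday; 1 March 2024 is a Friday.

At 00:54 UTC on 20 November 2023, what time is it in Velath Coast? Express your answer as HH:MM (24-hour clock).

09:54

1 November 2023 is a Wednesday, so the first Sunday is November 5 and the fourth is November 26.
1 March 2024 is a Friday, so the first Sunday is March 3 and the fourth is March 24.
At the standard offset (UTC+09:00), 00:54 UTC + 9h = 09:54 Velath Coast standard time.
Daylight saving runs 26 November 2023 – 24 March 2024; the standard-time date in Velath Coast, 20 November 2023, is outside that window, so Velath Coast is on standard time at UTC+09:00.
00:54 UTC + 9h = 09:54 local.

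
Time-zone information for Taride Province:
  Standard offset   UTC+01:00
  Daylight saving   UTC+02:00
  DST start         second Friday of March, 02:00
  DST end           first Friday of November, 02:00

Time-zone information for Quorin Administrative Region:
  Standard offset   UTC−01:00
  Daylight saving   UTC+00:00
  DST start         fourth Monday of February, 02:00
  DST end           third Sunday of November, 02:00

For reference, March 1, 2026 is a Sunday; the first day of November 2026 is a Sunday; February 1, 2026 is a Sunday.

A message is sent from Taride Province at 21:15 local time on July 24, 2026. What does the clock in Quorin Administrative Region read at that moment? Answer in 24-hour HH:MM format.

19:15

1 March 2026 is a Sunday, so the first Friday is March 6 and the second is March 13.
1 November 2026 is a Sunday, so the first Friday is November 6.
July 24, 2026 lies within the daylight-saving period (13 March – 6 November), so Taride Province is on daylight time, UTC+02:00.
21:15 Taride Province − 2h = 19:15 UTC.
1 February 2026 is a Sunday, so the first Monday is February 2 and the fourth is February 23.
1 November 2026 is a Sunday, so the first Sunday is November 1 and the third is November 15.
At the standard offset (UTC−01:00), 19:15 UTC − 1h = 18:15 Quorin Administrative Region standard time.
The standard-time date in Quorin Administrative Region, July 24, 2026, falls between 23 February and 15 November, so daylight saving is in effect and Quorin Administrative Region is at UTC+00:00.
19:15 UTC + 0h = 19:15 Quorin Administrative Region.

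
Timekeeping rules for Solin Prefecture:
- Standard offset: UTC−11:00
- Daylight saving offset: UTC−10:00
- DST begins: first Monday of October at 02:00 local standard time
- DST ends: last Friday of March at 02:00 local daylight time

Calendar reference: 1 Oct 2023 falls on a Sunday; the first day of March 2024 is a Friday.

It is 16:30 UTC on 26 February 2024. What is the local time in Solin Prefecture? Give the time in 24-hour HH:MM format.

1 October 2023 is a Sunday, so the first Monday is October 2.
1 March 2024 is a Friday, so Fridays fall on 1, 8, 15, 22, 29; the last is March 29.
At the standard offset (UTC−11:00), 16:30 UTC − 11h = 05:30 Solin Prefecture standard time.
The standard-time date in Solin Prefecture, 26 February 2024, lies within the daylight-saving period (2 October 2023 – 29 March 2024), so Solin Prefecture is on daylight time, UTC−10:00.
16:30 UTC − 10h = 06:30 local.

06:30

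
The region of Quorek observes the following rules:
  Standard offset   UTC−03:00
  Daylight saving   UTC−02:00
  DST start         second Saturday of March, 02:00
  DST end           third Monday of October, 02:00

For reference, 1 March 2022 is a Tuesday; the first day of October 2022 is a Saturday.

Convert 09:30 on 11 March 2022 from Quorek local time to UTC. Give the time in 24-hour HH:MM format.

1 March 2022 is a Tuesday, so the first Saturday is March 5 and the second is March 12.
1 October 2022 is a Saturday, so the first Monday is October 3 and the third is October 17.
11 March 2022 does not fall between 12 March and 17 October, so daylight saving is not in effect and Quorek is at UTC−03:00.
09:30 local + 3h = 12:30 UTC.

12:30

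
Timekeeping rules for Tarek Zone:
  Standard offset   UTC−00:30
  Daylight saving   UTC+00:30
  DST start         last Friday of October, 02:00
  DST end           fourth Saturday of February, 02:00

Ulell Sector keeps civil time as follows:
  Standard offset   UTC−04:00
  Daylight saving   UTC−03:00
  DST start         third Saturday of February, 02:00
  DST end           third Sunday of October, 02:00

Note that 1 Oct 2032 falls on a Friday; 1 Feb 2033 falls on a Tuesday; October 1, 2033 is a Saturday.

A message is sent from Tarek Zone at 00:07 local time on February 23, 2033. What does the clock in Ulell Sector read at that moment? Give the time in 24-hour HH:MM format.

1 October 2032 is a Friday, so Fridays fall on 1, 8, 15, 22, 29; the last is October 29.
1 February 2033 is a Tuesday, so the first Saturday is February 5 and the fourth is February 26.
February 23, 2033 lies within the daylight-saving period (29 October 2032 – 26 February 2033), so Tarek Zone is on daylight time, UTC+00:30.
00:07 Tarek Zone − 0h30m = 23:37 UTC (rolling into the previous day, 22 February 2033).
1 February 2033 is a Tuesday, so the first Saturday is February 5 and the third is February 19.
1 October 2033 is a Saturday, so the first Sunday is October 2 and the third is October 16.
At the standard offset (UTC−04:00), 23:37 UTC − 4h = 19:37 Ulell Sector standard time.
Daylight saving runs 19 February – 16 October; the standard-time date in Ulell Sector, February 22, 2033, is inside that window, so Ulell Sector is at UTC−03:00.
23:37 UTC − 3h = 20:37 Ulell Sector.

20:37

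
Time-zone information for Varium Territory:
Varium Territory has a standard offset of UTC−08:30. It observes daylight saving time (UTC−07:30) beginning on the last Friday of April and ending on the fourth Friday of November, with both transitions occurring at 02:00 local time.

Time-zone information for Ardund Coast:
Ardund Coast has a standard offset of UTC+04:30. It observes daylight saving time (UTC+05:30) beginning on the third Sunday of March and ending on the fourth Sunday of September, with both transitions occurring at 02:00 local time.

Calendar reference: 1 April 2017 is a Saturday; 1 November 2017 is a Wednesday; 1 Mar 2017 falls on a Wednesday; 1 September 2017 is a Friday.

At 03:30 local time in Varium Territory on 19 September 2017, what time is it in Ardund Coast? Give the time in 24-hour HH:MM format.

1 April 2017 is a Saturday, so Fridays fall on 7, 14, 21, 28; the last is April 28.
1 November 2017 is a Wednesday, so the first Friday is November 3 and the fourth is November 24.
19 September 2017 falls between 28 April and 24 November, so daylight saving is in effect and Varium Territory is at UTC−07:30.
03:30 Varium Territory + 7h30m = 11:00 UTC.
1 March 2017 is a Wednesday, so the first Sunday is March 5 and the third is March 19.
1 September 2017 is a Friday, so the first Sunday is September 3 and the fourth is September 24.
At the standard offset (UTC+04:30), 11:00 UTC + 4h30m = 15:30 Ardund Coast standard time.
The standard-time date in Ardund Coast, 19 September 2017, falls between 19 March and 24 September, so daylight saving is in effect and Ardund Coast is at UTC+05:30.
11:00 UTC + 5h30m = 16:30 Ardund Coast.

16:30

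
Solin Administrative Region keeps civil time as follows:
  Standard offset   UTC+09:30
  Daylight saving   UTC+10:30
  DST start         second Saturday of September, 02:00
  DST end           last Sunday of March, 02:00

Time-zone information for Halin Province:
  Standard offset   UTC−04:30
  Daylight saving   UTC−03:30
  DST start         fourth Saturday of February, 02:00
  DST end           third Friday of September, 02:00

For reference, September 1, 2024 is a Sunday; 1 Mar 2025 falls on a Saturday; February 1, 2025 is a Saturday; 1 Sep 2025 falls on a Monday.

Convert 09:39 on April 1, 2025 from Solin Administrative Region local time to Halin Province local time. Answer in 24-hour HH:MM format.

20:39

1 September 2024 is a Sunday, so the first Saturday is September 7 and the second is September 14.
1 March 2025 is a Saturday, so Sundays fall on 2, 9, 16, 23, 30; the last is March 30.
Daylight saving runs 14 September 2024 – 30 March 2025; April 1, 2025 is outside that window, so Solin Administrative Region is on standard time at UTC+09:30.
09:39 Solin Administrative Region − 9h30m = 00:09 UTC.
1 February 2025 is a Saturday, so the first Saturday is February 1 and the fourth is February 22.
1 September 2025 is a Monday, so the first Friday is September 5 and the third is September 19.
At the standard offset (UTC−04:30), 00:09 UTC − 4h30m = 19:39 Halin Province standard time (rolling into the previous day, 31 March 2025).
The standard-time date in Halin Province, March 31, 2025, falls between 22 February and 19 September, so daylight saving is in effect and Halin Province is at UTC−03:30.
00:09 UTC − 3h30m = 20:39 Halin Province (rolling into the previous day, 31 March 2025).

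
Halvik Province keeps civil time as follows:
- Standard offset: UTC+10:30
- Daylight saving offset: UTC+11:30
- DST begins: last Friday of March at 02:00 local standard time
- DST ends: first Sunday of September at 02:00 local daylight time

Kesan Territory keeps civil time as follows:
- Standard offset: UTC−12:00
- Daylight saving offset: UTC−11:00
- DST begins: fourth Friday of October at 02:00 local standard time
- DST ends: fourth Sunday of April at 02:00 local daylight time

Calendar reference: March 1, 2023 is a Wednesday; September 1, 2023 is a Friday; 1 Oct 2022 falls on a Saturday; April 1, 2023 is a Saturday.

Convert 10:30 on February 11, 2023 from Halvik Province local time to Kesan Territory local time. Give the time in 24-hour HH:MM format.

1 March 2023 is a Wednesday, so Fridays fall on 3, 10, 17, 24, 31; the last is March 31.
1 September 2023 is a Friday, so the first Sunday is September 3.
February 11, 2023 is outside the daylight-saving period (31 March – 3 September), so Halvik Province is on standard time, UTC+10:30.
10:30 Halvik Province − 10h30m = 00:00 UTC.
1 October 2022 is a Saturday, so the first Friday is October 7 and the fourth is October 28.
1 April 2023 is a Saturday, so the first Sunday is April 2 and the fourth is April 23.
At the standard offset (UTC−12:00), 00:00 UTC − 12h = 12:00 Kesan Territory standard time (rolling into the previous day, 10 February 2023).
Daylight saving runs 28 October 2022 – 23 April 2023; the standard-time date in Kesan Territory, February 10, 2023, is inside that window, so Kesan Territory is at UTC−11:00.
00:00 UTC − 11h = 13:00 Kesan Territory (rolling into the previous day, 10 February 2023).

13:00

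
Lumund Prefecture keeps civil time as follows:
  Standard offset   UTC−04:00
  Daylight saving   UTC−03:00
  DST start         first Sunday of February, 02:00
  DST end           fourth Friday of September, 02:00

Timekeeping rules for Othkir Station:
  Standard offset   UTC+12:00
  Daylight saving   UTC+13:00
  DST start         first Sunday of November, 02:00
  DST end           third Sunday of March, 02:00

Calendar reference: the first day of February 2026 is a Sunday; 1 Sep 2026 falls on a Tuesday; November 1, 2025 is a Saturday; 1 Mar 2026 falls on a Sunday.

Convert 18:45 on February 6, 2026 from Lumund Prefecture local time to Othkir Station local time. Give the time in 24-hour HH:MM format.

1 February 2026 is a Sunday, so the first Sunday is February 1.
1 September 2026 is a Tuesday, so the first Friday is September 4 and the fourth is September 25.
Daylight saving runs 1 February – 25 September; February 6, 2026 is inside that window, so Lumund Prefecture is at UTC−03:00.
18:45 Lumund Prefecture + 3h = 21:45 UTC.
1 November 2025 is a Saturday, so the first Sunday is November 2.
1 March 2026 is a Sunday, so the first Sunday is March 1 and the third is March 15.
At the standard offset (UTC+12:00), 21:45 UTC + 12h = 09:45 Othkir Station standard time (rolling into the next day, 7 February 2026).
The standard-time date in Othkir Station, February 7, 2026, lies within the daylight-saving period (2 November 2025 – 15 March 2026), so Othkir Station is on daylight time, UTC+13:00.
21:45 UTC + 13h = 10:45 Othkir Station (rolling into the next day, 7 February 2026).

10:45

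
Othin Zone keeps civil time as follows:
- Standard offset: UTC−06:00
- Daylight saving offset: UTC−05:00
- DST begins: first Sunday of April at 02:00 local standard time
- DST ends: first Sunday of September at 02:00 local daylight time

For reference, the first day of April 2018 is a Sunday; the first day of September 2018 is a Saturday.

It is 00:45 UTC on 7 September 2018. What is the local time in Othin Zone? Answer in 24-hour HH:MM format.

18:45

1 April 2018 is a Sunday, so the first Sunday is April 1.
1 September 2018 is a Saturday, so the first Sunday is September 2.
At the standard offset (UTC−06:00), 00:45 UTC − 6h = 18:45 Othin Zone standard time (rolling into the previous day, 6 September 2018).
The standard-time date in Othin Zone, 6 September 2018, does not fall between 1 April and 2 September, so daylight saving is not in effect and Othin Zone is at UTC−06:00.
00:45 UTC − 6h = 18:45 local (rolling into the previous day, 6 September 2018).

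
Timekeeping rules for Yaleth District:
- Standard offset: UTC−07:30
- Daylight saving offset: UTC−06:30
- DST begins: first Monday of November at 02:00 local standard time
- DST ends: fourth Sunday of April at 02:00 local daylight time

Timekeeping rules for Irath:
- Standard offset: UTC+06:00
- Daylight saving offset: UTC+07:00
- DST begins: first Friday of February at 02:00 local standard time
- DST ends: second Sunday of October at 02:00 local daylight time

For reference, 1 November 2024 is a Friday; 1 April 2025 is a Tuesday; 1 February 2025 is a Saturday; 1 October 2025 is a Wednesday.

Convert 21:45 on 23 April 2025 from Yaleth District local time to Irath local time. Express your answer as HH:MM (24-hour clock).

1 November 2024 is a Friday, so the first Monday is November 4.
1 April 2025 is a Tuesday, so the first Sunday is April 6 and the fourth is April 27.
23 April 2025 lies within the daylight-saving period (4 November 2024 – 27 April 2025), so Yaleth District is on daylight time, UTC−06:30.
21:45 Yaleth District + 6h30m = 04:15 UTC (rolling into the next day, 24 April 2025).
1 February 2025 is a Saturday, so the first Friday is February 7.
1 October 2025 is a Wednesday, so the first Sunday is October 5 and the second is October 12.
At the standard offset (UTC+06:00), 04:15 UTC + 6h = 10:15 Irath standard time.
The standard-time date in Irath, 24 April 2025, lies within the daylight-saving period (7 February – 12 October), so Irath is on daylight time, UTC+07:00.
04:15 UTC + 7h = 11:15 Irath.

11:15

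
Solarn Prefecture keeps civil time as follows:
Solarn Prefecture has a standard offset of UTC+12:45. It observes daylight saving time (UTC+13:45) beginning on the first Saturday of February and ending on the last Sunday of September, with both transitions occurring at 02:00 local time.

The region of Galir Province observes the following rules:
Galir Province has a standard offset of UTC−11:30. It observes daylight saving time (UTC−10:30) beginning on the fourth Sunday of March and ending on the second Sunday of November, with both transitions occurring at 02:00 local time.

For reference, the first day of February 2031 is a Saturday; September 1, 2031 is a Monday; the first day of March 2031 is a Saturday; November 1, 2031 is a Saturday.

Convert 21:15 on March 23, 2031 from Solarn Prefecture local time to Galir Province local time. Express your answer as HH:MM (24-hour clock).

20:00

1 February 2031 is a Saturday, so the first Saturday is February 1.
1 September 2031 is a Monday, so Sundays fall on 7, 14, 21, 28; the last is September 28.
March 23, 2031 falls between 1 February and 28 September, so daylight saving is in effect and Solarn Prefecture is at UTC+13:45.
21:15 Solarn Prefecture − 13h45m = 07:30 UTC.
1 March 2031 is a Saturday, so the first Sunday is March 2 and the fourth is March 23.
1 November 2031 is a Saturday, so the first Sunday is November 2 and the second is November 9.
At the standard offset (UTC−11:30), 07:30 UTC − 11h30m = 20:00 Galir Province standard time (rolling into the previous day, 22 March 2031).
Daylight saving runs 23 March – 9 November; the standard-time date in Galir Province, March 22, 2031, is outside that window, so Galir Province is on standard time at UTC−11:30.
07:30 UTC − 11h30m = 20:00 Galir Province (rolling into the previous day, 22 March 2031).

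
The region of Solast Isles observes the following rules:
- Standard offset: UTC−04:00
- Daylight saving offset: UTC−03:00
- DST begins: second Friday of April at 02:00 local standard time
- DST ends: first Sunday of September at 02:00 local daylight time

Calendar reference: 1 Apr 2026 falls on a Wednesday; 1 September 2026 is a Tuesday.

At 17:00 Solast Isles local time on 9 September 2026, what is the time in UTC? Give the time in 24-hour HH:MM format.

21:00

1 April 2026 is a Wednesday, so the first Friday is April 3 and the second is April 10.
1 September 2026 is a Tuesday, so the first Sunday is September 6.
9 September 2026 is outside the daylight-saving period (10 April – 6 September), so Solast Isles is on standard time, UTC−04:00.
17:00 local + 4h = 21:00 UTC.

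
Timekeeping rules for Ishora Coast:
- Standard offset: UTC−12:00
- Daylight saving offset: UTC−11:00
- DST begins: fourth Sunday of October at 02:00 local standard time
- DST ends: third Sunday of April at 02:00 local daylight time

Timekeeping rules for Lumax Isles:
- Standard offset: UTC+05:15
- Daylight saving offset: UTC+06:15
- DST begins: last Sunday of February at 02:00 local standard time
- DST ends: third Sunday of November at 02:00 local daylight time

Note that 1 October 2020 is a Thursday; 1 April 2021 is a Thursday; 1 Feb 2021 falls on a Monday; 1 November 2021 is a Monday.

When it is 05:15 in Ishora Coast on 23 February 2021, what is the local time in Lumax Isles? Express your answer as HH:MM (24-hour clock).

21:30

1 October 2020 is a Thursday, so the first Sunday is October 4 and the fourth is October 25.
1 April 2021 is a Thursday, so the first Sunday is April 4 and the third is April 18.
23 February 2021 falls between 25 October 2020 and 18 April 2021, so daylight saving is in effect and Ishora Coast is at UTC−11:00.
05:15 Ishora Coast + 11h = 16:15 UTC.
1 February 2021 is a Monday, so Sundays fall on 7, 14, 21, 28; the last is February 28.
1 November 2021 is a Monday, so the first Sunday is November 7 and the third is November 21.
At the standard offset (UTC+05:15), 16:15 UTC + 5h15m = 21:30 Lumax Isles standard time.
The standard-time date in Lumax Isles, 23 February 2021, does not fall between 28 February and 21 November, so daylight saving is not in effect and Lumax Isles is at UTC+05:15.
16:15 UTC + 5h15m = 21:30 Lumax Isles.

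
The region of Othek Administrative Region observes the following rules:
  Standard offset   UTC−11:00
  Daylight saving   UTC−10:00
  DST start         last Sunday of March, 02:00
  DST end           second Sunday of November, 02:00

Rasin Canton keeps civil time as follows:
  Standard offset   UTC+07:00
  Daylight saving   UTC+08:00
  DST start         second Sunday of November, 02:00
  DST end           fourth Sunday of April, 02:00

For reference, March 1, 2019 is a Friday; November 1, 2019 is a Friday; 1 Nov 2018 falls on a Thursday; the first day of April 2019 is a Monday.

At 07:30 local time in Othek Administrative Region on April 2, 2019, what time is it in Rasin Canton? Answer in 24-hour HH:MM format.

01:30

1 March 2019 is a Friday, so Sundays fall on 3, 10, 17, 24, 31; the last is March 31.
1 November 2019 is a Friday, so the first Sunday is November 3 and the second is November 10.
April 2, 2019 lies within the daylight-saving period (31 March – 10 November), so Othek Administrative Region is on daylight time, UTC−10:00.
07:30 Othek Administrative Region + 10h = 17:30 UTC.
1 November 2018 is a Thursday, so the first Sunday is November 4 and the second is November 11.
1 April 2019 is a Monday, so the first Sunday is April 7 and the fourth is April 28.
At the standard offset (UTC+07:00), 17:30 UTC + 7h = 00:30 Rasin Canton standard time (rolling into the next day, 3 April 2019).
The standard-time date in Rasin Canton, April 3, 2019, lies within the daylight-saving period (11 November 2018 – 28 April 2019), so Rasin Canton is on daylight time, UTC+08:00.
17:30 UTC + 8h = 01:30 Rasin Canton (rolling into the next day, 3 April 2019).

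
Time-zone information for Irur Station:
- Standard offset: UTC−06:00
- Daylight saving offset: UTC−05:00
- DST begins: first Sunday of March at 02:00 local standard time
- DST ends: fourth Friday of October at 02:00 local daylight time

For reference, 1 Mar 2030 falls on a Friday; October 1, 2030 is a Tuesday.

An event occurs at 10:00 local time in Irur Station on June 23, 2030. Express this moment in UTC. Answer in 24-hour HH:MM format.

15:00

1 March 2030 is a Friday, so the first Sunday is March 3.
1 October 2030 is a Tuesday, so the first Friday is October 4 and the fourth is October 25.
Daylight saving runs 3 March – 25 October; June 23, 2030 is inside that window, so Irur Station is at UTC−05:00.
10:00 local + 5h = 15:00 UTC.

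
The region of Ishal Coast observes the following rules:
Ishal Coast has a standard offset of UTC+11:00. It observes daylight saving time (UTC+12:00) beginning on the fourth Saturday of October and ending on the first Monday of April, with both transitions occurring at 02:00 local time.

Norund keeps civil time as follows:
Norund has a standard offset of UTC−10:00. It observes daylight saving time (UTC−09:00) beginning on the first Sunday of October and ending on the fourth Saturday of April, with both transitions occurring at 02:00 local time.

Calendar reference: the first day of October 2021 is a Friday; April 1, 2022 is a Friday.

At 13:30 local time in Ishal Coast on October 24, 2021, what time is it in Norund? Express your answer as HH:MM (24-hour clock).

1 October 2021 is a Friday, so the first Saturday is October 2 and the fourth is October 23.
1 April 2022 is a Friday, so the first Monday is April 4.
October 24, 2021 lies within the daylight-saving period (23 October 2021 – 4 April 2022), so Ishal Coast is on daylight time, UTC+12:00.
13:30 Ishal Coast − 12h = 01:30 UTC.
1 October 2021 is a Friday, so the first Sunday is October 3.
1 April 2022 is a Friday, so the first Saturday is April 2 and the fourth is April 23.
At the standard offset (UTC−10:00), 01:30 UTC − 10h = 15:30 Norund standard time (rolling into the previous day, 23 October 2021).
The standard-time date in Norund, October 23, 2021, falls between 3 October 2021 and 23 April 2022, so daylight saving is in effect and Norund is at UTC−09:00.
01:30 UTC − 9h = 16:30 Norund (rolling into the previous day, 23 October 2021).

16:30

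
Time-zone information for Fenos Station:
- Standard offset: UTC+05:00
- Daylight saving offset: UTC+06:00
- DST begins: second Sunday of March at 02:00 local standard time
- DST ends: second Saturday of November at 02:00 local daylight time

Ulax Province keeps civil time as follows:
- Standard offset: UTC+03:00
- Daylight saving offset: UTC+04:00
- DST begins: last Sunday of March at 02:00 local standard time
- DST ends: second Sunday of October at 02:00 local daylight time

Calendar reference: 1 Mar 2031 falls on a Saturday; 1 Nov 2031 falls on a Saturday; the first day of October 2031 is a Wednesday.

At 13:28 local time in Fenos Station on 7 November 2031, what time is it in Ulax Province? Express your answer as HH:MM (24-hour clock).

10:28

1 March 2031 is a Saturday, so the first Sunday is March 2 and the second is March 9.
1 November 2031 is a Saturday, so the first Saturday is November 1 and the second is November 8.
7 November 2031 lies within the daylight-saving period (9 March – 8 November), so Fenos Station is on daylight time, UTC+06:00.
13:28 Fenos Station − 6h = 07:28 UTC.
1 March 2031 is a Saturday, so Sundays fall on 2, 9, 16, 23, 30; the last is March 30.
1 October 2031 is a Wednesday, so the first Sunday is October 5 and the second is October 12.
At the standard offset (UTC+03:00), 07:28 UTC + 3h = 10:28 Ulax Province standard time.
Daylight saving runs 30 March – 12 October; the standard-time date in Ulax Province, 7 November 2031, is outside that window, so Ulax Province is on standard time at UTC+03:00.
07:28 UTC + 3h = 10:28 Ulax Province.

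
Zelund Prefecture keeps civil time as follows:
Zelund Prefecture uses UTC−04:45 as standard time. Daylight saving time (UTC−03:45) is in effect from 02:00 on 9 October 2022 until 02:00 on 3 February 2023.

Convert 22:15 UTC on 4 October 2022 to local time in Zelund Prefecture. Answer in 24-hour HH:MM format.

17:30

At the standard offset (UTC−04:45), 22:15 UTC − 4h45m = 17:30 Zelund Prefecture standard time.
The standard-time date in Zelund Prefecture, 4 October 2022, is outside the daylight-saving period (9 October 2022 – 3 February 2023), so Zelund Prefecture is on standard time, UTC−04:45.
22:15 UTC − 4h45m = 17:30 local.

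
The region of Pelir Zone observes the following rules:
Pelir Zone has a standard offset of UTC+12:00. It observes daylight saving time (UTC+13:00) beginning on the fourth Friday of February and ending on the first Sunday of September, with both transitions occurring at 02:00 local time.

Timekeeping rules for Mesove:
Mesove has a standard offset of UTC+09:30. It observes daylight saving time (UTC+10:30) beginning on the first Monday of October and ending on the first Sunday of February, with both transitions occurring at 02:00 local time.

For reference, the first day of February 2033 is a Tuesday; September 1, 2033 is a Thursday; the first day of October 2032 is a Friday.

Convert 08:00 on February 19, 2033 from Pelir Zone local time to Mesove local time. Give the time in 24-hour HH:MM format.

05:30

1 February 2033 is a Tuesday, so the first Friday is February 4 and the fourth is February 25.
1 September 2033 is a Thursday, so the first Sunday is September 4.
February 19, 2033 is outside the daylight-saving period (25 February – 4 September), so Pelir Zone is on standard time, UTC+12:00.
08:00 Pelir Zone − 12h = 20:00 UTC (rolling into the previous day, 18 February 2033).
1 October 2032 is a Friday, so the first Monday is October 4.
1 February 2033 is a Tuesday, so the first Sunday is February 6.
At the standard offset (UTC+09:30), 20:00 UTC + 9h30m = 05:30 Mesove standard time (rolling into the next day, 19 February 2033).
Daylight saving runs 4 October 2032 – 6 February 2033; the standard-time date in Mesove, February 19, 2033, is outside that window, so Mesove is on standard time at UTC+09:30.
20:00 UTC + 9h30m = 05:30 Mesove (rolling into the next day, 19 February 2033).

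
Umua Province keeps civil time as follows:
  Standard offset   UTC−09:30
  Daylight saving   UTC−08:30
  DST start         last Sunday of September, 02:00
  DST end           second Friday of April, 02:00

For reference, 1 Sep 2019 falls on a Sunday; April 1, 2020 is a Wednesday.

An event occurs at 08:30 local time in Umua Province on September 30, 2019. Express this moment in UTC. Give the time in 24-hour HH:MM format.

1 September 2019 is a Sunday, so Sundays fall on 1, 8, 15, 22, 29; the last is September 29.
1 April 2020 is a Wednesday, so the first Friday is April 3 and the second is April 10.
September 30, 2019 falls between 29 September 2019 and 10 April 2020, so daylight saving is in effect and Umua Province is at UTC−08:30.
08:30 local + 8h30m = 17:00 UTC.

17:00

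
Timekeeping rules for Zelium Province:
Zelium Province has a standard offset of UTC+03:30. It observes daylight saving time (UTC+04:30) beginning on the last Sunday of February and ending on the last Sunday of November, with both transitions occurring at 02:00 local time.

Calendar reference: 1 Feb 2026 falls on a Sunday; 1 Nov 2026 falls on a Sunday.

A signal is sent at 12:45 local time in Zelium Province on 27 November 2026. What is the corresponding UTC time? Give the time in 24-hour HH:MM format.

1 February 2026 is a Sunday, so Sundays fall on 1, 8, 15, 22; the last is February 22.
1 November 2026 is a Sunday, so Sundays fall on 1, 8, 15, 22, 29; the last is November 29.
Daylight saving runs 22 February – 29 November; 27 November 2026 is inside that window, so Zelium Province is at UTC+04:30.
12:45 local − 4h30m = 08:15 UTC.

08:15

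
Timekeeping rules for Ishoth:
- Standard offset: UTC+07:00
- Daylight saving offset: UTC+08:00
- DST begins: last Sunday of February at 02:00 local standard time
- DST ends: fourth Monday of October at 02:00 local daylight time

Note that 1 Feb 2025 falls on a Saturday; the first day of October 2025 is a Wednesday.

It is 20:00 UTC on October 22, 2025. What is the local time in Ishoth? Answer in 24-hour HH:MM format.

04:00

1 February 2025 is a Saturday, so Sundays fall on 2, 9, 16, 23; the last is February 23.
1 October 2025 is a Wednesday, so the first Monday is October 6 and the fourth is October 27.
At the standard offset (UTC+07:00), 20:00 UTC + 7h = 03:00 Ishoth standard time (rolling into the next day, 23 October 2025).
Daylight saving runs 23 February – 27 October; the standard-time date in Ishoth, October 23, 2025, is inside that window, so Ishoth is at UTC+08:00.
20:00 UTC + 8h = 04:00 local (rolling into the next day, 23 October 2025).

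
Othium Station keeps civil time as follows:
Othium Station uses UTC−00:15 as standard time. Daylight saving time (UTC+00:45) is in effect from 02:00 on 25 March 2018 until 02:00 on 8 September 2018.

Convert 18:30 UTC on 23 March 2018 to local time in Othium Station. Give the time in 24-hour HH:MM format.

18:15

At the standard offset (UTC−00:15), 18:30 UTC − 0h15m = 18:15 Othium Station standard time.
The standard-time date in Othium Station, 23 March 2018, does not fall between 25 March and 8 September, so daylight saving is not in effect and Othium Station is at UTC−00:15.
18:30 UTC − 0h15m = 18:15 local.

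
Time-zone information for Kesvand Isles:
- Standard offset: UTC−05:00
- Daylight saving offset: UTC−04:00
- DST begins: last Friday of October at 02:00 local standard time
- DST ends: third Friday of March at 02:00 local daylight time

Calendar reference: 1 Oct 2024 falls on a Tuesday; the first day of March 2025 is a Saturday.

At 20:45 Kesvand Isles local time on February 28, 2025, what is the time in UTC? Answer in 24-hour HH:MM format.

1 October 2024 is a Tuesday, so Fridays fall on 4, 11, 18, 25; the last is October 25.
1 March 2025 is a Saturday, so the first Friday is March 7 and the third is March 21.
February 28, 2025 falls between 25 October 2024 and 21 March 2025, so daylight saving is in effect and Kesvand Isles is at UTC−04:00.
20:45 local + 4h = 00:45 UTC (rolling into the next day, 1 March 2025).

00:45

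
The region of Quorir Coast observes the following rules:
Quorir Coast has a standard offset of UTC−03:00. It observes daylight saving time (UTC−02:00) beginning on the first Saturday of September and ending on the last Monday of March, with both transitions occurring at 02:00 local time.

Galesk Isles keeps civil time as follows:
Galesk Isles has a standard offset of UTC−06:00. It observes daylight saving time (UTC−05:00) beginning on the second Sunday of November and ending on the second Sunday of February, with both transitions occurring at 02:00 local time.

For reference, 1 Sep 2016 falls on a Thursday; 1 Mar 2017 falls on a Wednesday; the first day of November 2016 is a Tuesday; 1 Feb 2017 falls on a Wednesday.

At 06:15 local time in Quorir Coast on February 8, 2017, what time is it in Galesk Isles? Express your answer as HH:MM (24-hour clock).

03:15

1 September 2016 is a Thursday, so the first Saturday is September 3.
1 March 2017 is a Wednesday, so Mondays fall on 6, 13, 20, 27; the last is March 27.
February 8, 2017 falls between 3 September 2016 and 27 March 2017, so daylight saving is in effect and Quorir Coast is at UTC−02:00.
06:15 Quorir Coast + 2h = 08:15 UTC.
1 November 2016 is a Tuesday, so the first Sunday is November 6 and the second is November 13.
1 February 2017 is a Wednesday, so the first Sunday is February 5 and the second is February 12.
At the standard offset (UTC−06:00), 08:15 UTC − 6h = 02:15 Galesk Isles standard time.
The standard-time date in Galesk Isles, February 8, 2017, falls between 13 November 2016 and 12 February 2017, so daylight saving is in effect and Galesk Isles is at UTC−05:00.
08:15 UTC − 5h = 03:15 Galesk Isles.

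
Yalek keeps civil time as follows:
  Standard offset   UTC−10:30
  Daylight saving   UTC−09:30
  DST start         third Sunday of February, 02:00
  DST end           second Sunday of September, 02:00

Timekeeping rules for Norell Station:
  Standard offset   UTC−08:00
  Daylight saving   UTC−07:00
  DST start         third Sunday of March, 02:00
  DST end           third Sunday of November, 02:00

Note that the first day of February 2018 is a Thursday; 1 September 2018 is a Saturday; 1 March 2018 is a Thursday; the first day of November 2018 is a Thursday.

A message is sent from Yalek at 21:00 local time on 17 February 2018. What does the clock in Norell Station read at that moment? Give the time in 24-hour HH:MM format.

1 February 2018 is a Thursday, so the first Sunday is February 4 and the third is February 18.
1 September 2018 is a Saturday, so the first Sunday is September 2 and the second is September 9.
17 February 2018 is outside the daylight-saving period (18 February – 9 September), so Yalek is on standard time, UTC−10:30.
21:00 Yalek + 10h30m = 07:30 UTC (rolling into the next day, 18 February 2018).
1 March 2018 is a Thursday, so the first Sunday is March 4 and the third is March 18.
1 November 2018 is a Thursday, so the first Sunday is November 4 and the third is November 18.
At the standard offset (UTC−08:00), 07:30 UTC − 8h = 23:30 Norell Station standard time (rolling into the previous day, 17 February 2018).
Daylight saving runs 18 March – 18 November; the standard-time date in Norell Station, 17 February 2018, is outside that window, so Norell Station is on standard time at UTC−08:00.
07:30 UTC − 8h = 23:30 Norell Station (rolling into the previous day, 17 February 2018).

23:30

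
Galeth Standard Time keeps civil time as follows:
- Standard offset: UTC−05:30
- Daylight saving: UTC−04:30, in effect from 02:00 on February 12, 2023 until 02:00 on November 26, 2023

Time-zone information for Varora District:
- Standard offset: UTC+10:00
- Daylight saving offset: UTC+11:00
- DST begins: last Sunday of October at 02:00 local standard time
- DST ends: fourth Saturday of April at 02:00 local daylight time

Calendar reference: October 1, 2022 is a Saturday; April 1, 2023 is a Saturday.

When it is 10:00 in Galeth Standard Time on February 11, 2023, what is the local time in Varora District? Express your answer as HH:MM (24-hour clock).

February 11, 2023 does not fall between 12 February and 26 November, so daylight saving is not in effect and Galeth Standard Time is at UTC−05:30.
10:00 Galeth Standard Time + 5h30m = 15:30 UTC.
1 October 2022 is a Saturday, so Sundays fall on 2, 9, 16, 23, 30; the last is October 30.
1 April 2023 is a Saturday, so the first Saturday is April 1 and the fourth is April 22.
At the standard offset (UTC+10:00), 15:30 UTC + 10h = 01:30 Varora District standard time (rolling into the next day, 12 February 2023).
The standard-time date in Varora District, February 12, 2023, falls between 30 October 2022 and 22 April 2023, so daylight saving is in effect and Varora District is at UTC+11:00.
15:30 UTC + 11h = 02:30 Varora District (rolling into the next day, 12 February 2023).

02:30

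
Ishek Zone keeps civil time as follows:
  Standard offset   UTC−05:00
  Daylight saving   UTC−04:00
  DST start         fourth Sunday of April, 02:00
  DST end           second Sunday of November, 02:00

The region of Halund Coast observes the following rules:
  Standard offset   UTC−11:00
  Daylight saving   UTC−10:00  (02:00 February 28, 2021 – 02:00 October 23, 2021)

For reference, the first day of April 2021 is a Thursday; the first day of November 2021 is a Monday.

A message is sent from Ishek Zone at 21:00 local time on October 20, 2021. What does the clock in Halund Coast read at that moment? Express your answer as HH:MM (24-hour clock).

15:00

1 April 2021 is a Thursday, so the first Sunday is April 4 and the fourth is April 25.
1 November 2021 is a Monday, so the first Sunday is November 7 and the second is November 14.
October 20, 2021 falls between 25 April and 14 November, so daylight saving is in effect and Ishek Zone is at UTC−04:00.
21:00 Ishek Zone + 4h = 01:00 UTC (rolling into the next day, 21 October 2021).
At the standard offset (UTC−11:00), 01:00 UTC − 11h = 14:00 Halund Coast standard time (rolling into the previous day, 20 October 2021).
Daylight saving runs 28 February – 23 October; the standard-time date in Halund Coast, October 20, 2021, is inside that window, so Halund Coast is at UTC−10:00.
01:00 UTC − 10h = 15:00 Halund Coast (rolling into the previous day, 20 October 2021).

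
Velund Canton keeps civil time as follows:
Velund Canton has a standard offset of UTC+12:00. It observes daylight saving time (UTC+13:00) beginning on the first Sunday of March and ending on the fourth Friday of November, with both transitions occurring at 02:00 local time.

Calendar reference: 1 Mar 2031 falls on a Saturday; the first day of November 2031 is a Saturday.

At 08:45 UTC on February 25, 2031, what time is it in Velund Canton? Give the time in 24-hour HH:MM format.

1 March 2031 is a Saturday, so the first Sunday is March 2.
1 November 2031 is a Saturday, so the first Friday is November 7 and the fourth is November 28.
At the standard offset (UTC+12:00), 08:45 UTC + 12h = 20:45 Velund Canton standard time.
Daylight saving runs 2 March – 28 November; the standard-time date in Velund Canton, February 25, 2031, is outside that window, so Velund Canton is on standard time at UTC+12:00.
08:45 UTC + 12h = 20:45 local.

20:45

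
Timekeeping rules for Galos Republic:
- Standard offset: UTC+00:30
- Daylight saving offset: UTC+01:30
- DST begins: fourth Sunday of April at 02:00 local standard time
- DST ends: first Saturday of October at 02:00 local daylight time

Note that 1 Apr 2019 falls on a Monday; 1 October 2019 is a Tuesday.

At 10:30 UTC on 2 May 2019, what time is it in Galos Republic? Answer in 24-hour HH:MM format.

1 April 2019 is a Monday, so the first Sunday is April 7 and the fourth is April 28.
1 October 2019 is a Tuesday, so the first Saturday is October 5.
At the standard offset (UTC+00:30), 10:30 UTC + 0h30m = 11:00 Galos Republic standard time.
The standard-time date in Galos Republic, 2 May 2019, falls between 28 April and 5 October, so daylight saving is in effect and Galos Republic is at UTC+01:30.
10:30 UTC + 1h30m = 12:00 local.

12:00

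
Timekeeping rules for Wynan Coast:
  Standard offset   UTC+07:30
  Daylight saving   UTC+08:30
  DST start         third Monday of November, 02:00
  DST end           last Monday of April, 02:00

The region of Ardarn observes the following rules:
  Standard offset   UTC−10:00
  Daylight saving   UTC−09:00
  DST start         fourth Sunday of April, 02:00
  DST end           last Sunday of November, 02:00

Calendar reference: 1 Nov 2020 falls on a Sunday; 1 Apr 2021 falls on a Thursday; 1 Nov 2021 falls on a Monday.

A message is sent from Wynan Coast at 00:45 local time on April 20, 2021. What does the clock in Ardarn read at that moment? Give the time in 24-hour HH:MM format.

06:15

1 November 2020 is a Sunday, so the first Monday is November 2 and the third is November 16.
1 April 2021 is a Thursday, so Mondays fall on 5, 12, 19, 26; the last is April 26.
April 20, 2021 lies within the daylight-saving period (16 November 2020 – 26 April 2021), so Wynan Coast is on daylight time, UTC+08:30.
00:45 Wynan Coast − 8h30m = 16:15 UTC (rolling into the previous day, 19 April 2021).
1 April 2021 is a Thursday, so the first Sunday is April 4 and the fourth is April 25.
1 November 2021 is a Monday, so Sundays fall on 7, 14, 21, 28; the last is November 28.
At the standard offset (UTC−10:00), 16:15 UTC − 10h = 06:15 Ardarn standard time.
Daylight saving runs 25 April – 28 November; the standard-time date in Ardarn, April 19, 2021, is outside that window, so Ardarn is on standard time at UTC−10:00.
16:15 UTC − 10h = 06:15 Ardarn.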